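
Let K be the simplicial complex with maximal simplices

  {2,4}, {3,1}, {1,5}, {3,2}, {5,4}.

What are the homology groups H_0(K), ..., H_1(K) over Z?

H_0 = Z,  H_1 = Z.

Order the vertices as 1 < 2 < 3 < 4 < 5. Listing each simplex with vertices in this order, K has dimension 1 with simplices:

  0-simplices (5): [1], [2], [3], [4], [5]
  1-simplices (5): [1,3], [1,5], [2,3], [2,4], [4,5]

Hence C_0 ≅ Z^5, C_1 ≅ Z^5.

The boundary map ∂_1: C_1 → C_0 sends each edge [p,q] (with p < q) to q − p. For instance
  ∂[4,5] = [5] − [4].
The 5×5 boundary matrix has rank 4 and Smith normal form diag(1,1,1,1).

Now H_k = ker ∂_k / im ∂_{k+1}, so:

  H_0: rank C_0 − rank ∂_1 = 5 − 4 = 1, and the invariant factors of ∂_1 are all 1, so H_0 = Z.
  H_1: rank ker ∂_1 − rank ∂_2 = (5 − 4) − 0 = 1, and there is no ∂_2, so H_1 = Z.

As a check, the Euler characteristic is 5 − 5 = 0, which agrees with 1 − 1 = 0.
(K is a triangulation of the circle S^1.)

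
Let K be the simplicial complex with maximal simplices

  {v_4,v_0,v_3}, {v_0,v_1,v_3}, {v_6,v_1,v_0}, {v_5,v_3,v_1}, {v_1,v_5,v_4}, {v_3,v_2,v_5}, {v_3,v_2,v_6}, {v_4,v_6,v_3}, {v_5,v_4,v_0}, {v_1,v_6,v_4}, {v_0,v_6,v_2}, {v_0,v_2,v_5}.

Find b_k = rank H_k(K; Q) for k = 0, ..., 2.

b_0 = 1, b_1 = 0, b_2 = 0.

We work with the vertex ordering v_0 < v_1 < v_2 < v_3 < v_4 < v_5 < v_6. The simplices of K, each written with vertices in increasing order, are:

  0-simplices (7): [v_0], [v_1], [v_2], [v_3], [v_4], [v_5], [v_6]
  1-simplices (18): (18 of them)
  2-simplices (12): (12 of them)

so the chain groups are C_0 ≅ Z^7, C_1 ≅ Z^18, C_2 ≅ Z^12.

The boundary map ∂_1: C_1 → C_0 maps an edge to its endpoints' difference, ∂[p,q] = q − p. For instance
  ∂[v_3,v_4] = [v_4] − [v_3].
The 7×18 boundary matrix has rank 6 and Smith normal form diag(1,1,1,1,1,1).

∂_2: C_2 → C_1 acts by ∂[p,q,r] = [q,r] − [p,r] + [p,q]. For instance
  ∂[v_3,v_4,v_6] = [v_4,v_6] − [v_3,v_6] + [v_3,v_4],
  ∂[v_2,v_3,v_6] = [v_3,v_6] − [v_2,v_6] + [v_2,v_3].
This gives a 18×12 integer matrix of rank 12; reducing to Smith normal form yields diagonal entries (1,1,1,1,1,1,1,1,1,1,1,2).

Now H_k = ker ∂_k / im ∂_{k+1}, so:

  H_0: rank C_0 − rank ∂_1 = 7 − 6 = 1, and the invariant factors of ∂_1 are all 1, so H_0 ≅ Z.
  H_1: rank ker ∂_1 − rank ∂_2 = (18 − 6) − 12 = 0, and ∂_2 has invariant factor 2 > 1, so H_1 ≅ Z/2Z.
  H_2: rank ker ∂_2 − rank ∂_3 = (12 − 12) − 0 = 0, and there is no ∂_3, so H_2 ≅ 0.

(K is a triangulation of the real projective plane RP^2.)

Hence the Betti numbers are b_0 = 1, b_1 = 0, b_2 = 0.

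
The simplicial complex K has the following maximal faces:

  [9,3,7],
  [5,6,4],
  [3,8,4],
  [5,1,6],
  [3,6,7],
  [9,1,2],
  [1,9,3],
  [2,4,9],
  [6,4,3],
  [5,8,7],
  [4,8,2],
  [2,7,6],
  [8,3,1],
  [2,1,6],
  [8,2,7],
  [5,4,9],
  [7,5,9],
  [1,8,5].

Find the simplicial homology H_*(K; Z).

Take the total order 1 < 2 < 3 < 4 < 5 < 6 < 7 < 8 < 9 on the vertex set. Then K (dimension 2) consists of the simplices:

  0-simplices (9): [1], [2], [3], [4], [5], [6], [7], [8], [9]
  1-simplices (27): (27 of them)
  2-simplices (18): [1,2,6], [1,2,9], [1,3,8], [1,3,9], [1,5,6], [1,5,8], [2,4,8], [2,4,9], [2,6,7], [2,7,8], [3,4,6], [3,4,8], [3,6,7], [3,7,9], [4,5,6], [4,5,9], [5,7,8], [5,7,9]

so the chain groups are C_0 ≅ Z^9, C_1 ≅ Z^27, C_2 ≅ Z^18.

∂_1: C_1 → C_0 is given by ∂[p,q] = [q] − [p]. For instance
  ∂[2,9] = [9] − [2].
The 9×27 boundary matrix has rank 8 and Smith normal form diag(1,1,1,1,1,1,1,1).

The boundary map ∂_2: C_2 → C_1 acts by ∂[p,q,r] = [q,r] − [p,r] + [p,q]. For instance
  ∂[5,7,9] = [7,9] − [5,9] + [5,7],
  ∂[2,4,9] = [4,9] − [2,9] + [2,4].
This gives a 27×18 integer matrix of rank 17; reducing to Smith normal form yields diagonal entries (1,1,1,1,1,1,1,1,1,1,1,1,1,1,1,1,1).

From H_k ≅ ker(∂_k) / im(∂_{k+1}) we obtain:

  H_0: rank C_0 − rank ∂_1 = 9 − 8 = 1, and the invariant factors of ∂_1 are all 1, so H_0 ≅ Z.
  H_1: rank ker ∂_1 − rank ∂_2 = (27 − 8) − 17 = 2, and the invariant factors of ∂_2 are all 1, so H_1 ≅ Z^2.
  H_2: rank ker ∂_2 − rank ∂_3 = (18 − 17) − 0 = 1, and there is no ∂_3, so H_2 ≅ Z.

As a check, the Euler characteristic is 9 − 27 + 18 = 0, which agrees with 1 − 2 + 1 = 0.

H_0 = Z,  H_1 = Z^2,  H_2 = Z.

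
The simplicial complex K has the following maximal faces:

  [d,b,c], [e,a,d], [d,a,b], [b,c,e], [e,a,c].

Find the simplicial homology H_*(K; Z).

Take the total order a < b < c < d < e on the vertex set. Then K (dimension 2) consists of the simplices:

  0-simplices (5): a, b, c, d, e
  1-simplices (10): ab, ac, ad, ae, bc, bd, be, cd, ce, de
  2-simplices (5): abd, ace, ade, bcd, bce

Hence C_0 ≅ Z^5, C_1 ≅ Z^10, C_2 ≅ Z^5.

∂_1: C_1 → C_0 sends each edge [p,q] (with p < q) to q − p.
The 5×10 boundary matrix has rank 4 and Smith normal form diag(1,1,1,1).

Boundary ∂_2: C_2 → C_1 sends each 2-simplex [p,q,r] to [q,r] − [p,r] + [p,q]. For instance
  ∂bce = ce − be + bc,
  ∂bcd = cd − bd + bc.
As a 10×5 matrix over Z this has rank 5, with invariant factors (1,1,1,1,1).

Computing H_k = (kernel of ∂_k) / (image of ∂_{k+1}):

  H_0: rank C_0 − rank ∂_1 = 5 − 4 = 1, and the invariant factors of ∂_1 are all 1, so H_0 = Z.
  H_1: rank ker ∂_1 − rank ∂_2 = (10 − 4) − 5 = 1, and the invariant factors of ∂_2 are all 1, so H_1 = Z.
  H_2: rank ker ∂_2 − rank ∂_3 = (5 − 5) − 0 = 0, and there is no ∂_3, so H_2 = 0.

(K is a triangulation of the Möbius band.)

H_0 = Z,  H_1 = Z,  H_2 = 0.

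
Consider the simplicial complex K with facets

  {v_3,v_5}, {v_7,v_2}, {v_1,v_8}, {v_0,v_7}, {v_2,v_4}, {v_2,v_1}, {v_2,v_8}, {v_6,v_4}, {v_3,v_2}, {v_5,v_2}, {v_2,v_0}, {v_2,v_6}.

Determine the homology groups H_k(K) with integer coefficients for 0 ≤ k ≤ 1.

K has 9 vertices, 12 edges.
rank ∂_0 = 0, rank ∂_1 = 8 ⇒ b_0 = 9 − 0 − 8 = 1; all invariant factors of ∂_1 are 1 so no torsion. So H_0 ≅ Z.
rank ∂_1 = 8, rank ∂_2 = 0 ⇒ b_1 = 12 − 8 − 0 = 4. So H_1 ≅ Z^4.

H_0 = Z,  H_1 = Z^4.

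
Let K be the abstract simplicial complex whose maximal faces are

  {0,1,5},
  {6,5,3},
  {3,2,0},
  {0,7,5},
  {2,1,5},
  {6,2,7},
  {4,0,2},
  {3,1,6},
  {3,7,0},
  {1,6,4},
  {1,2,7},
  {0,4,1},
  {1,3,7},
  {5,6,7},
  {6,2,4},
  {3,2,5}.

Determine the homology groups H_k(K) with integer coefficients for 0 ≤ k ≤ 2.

H_0 ≅ Z,  H_1 ≅ Z^2,  H_2 ≅ Z.

Fix the vertex order 0 < 1 < 2 < 3 < 4 < 5 < 6 < 7 and write every simplex with vertices in increasing order. Then dim K = 2 and the simplices of K are:

  0-simplices (8): [0], [1], [2], [3], [4], [5], [6], [7]
  1-simplices (24): (24 of them)
  2-simplices (16): [0,1,4], [0,1,5], [0,2,3], [0,2,4], [0,3,7], [0,5,7], [1,2,5], [1,2,7], [1,3,6], [1,3,7], [1,4,6], [2,3,5], [2,4,6], [2,6,7], [3,5,6], [5,6,7]

Hence C_0 ≅ Z^8, C_1 ≅ Z^24, C_2 ≅ Z^16.

∂_1: C_1 → C_0 is given by ∂[p,q] = [q] − [p]. For instance
  ∂[5,6] = [6] − [5].
The resulting 8×24 matrix has rank 7, and its Smith normal form has invariant factors (1,1,1,1,1,1,1).

∂_2: C_2 → C_1 sends each 2-simplex [p,q,r] to [q,r] − [p,r] + [p,q]. For instance
  ∂[2,4,6] = [4,6] − [2,6] + [2,4],
  ∂[3,5,6] = [5,6] − [3,6] + [3,5].
The 24×16 boundary matrix has rank 15 and Smith normal form diag(1,1,1,1,1,1,1,1,1,1,1,1,1,1,1).

From H_k ≅ ker(∂_k) / im(∂_{k+1}) we obtain:

  H_0: rank C_0 − rank ∂_1 = 8 − 7 = 1, and the invariant factors of ∂_1 are all 1, so H_0 ≅ Z.
  H_1: rank ker ∂_1 − rank ∂_2 = (24 − 7) − 15 = 2, and the invariant factors of ∂_2 are all 1, so H_1 ≅ Z^2.
  H_2: rank ker ∂_2 − rank ∂_3 = (16 − 15) − 0 = 1, and there is no ∂_3, so H_2 ≅ Z.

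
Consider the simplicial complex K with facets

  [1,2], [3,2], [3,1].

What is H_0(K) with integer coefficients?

H_0 = Z.

Fix the vertex order 1 < 2 < 3 and write every simplex with vertices in increasing order. Then dim K = 1 and the simplices of K are:

  0-simplices (3): [1], [2], [3]
  1-simplices (3): [1,2], [1,3], [2,3]

so the chain groups are C_0 ≅ Z^3, C_1 ≅ Z^3.

∂_1: C_1 → C_0 is given by ∂[p,q] = [q] − [p]. For instance
  ∂[1,2] = [2] − [1].
This gives a 3×3 integer matrix of rank 2; reducing to Smith normal form yields diagonal entries (1,1).

From H_k ≅ ker(∂_k) / im(∂_{k+1}) we obtain:

  H_0: rank C_0 − rank ∂_1 = 3 − 2 = 1, and the invariant factors of ∂_1 are all 1, so H_0 ≅ Z.

(K is a triangulation of the circle S^1.)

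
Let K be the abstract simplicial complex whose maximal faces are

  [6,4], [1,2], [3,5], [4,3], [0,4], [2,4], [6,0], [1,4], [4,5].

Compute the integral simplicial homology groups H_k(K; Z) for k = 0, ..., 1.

Take the total order 0 < 1 < 2 < 3 < 4 < 5 < 6 on the vertex set. Then K (dimension 1) consists of the simplices:

  0-simplices (7): [0], [1], [2], [3], [4], [5], [6]
  1-simplices (9): [0,4], [0,6], [1,2], [1,4], [2,4], [3,4], [3,5], [4,5], [4,6]

giving chain groups C_0 ≅ Z^7, C_1 ≅ Z^9.

The boundary map ∂_1: C_1 → C_0 maps an edge to its endpoints' difference, ∂[p,q] = q − p. For instance
  ∂[0,6] = [6] − [0].
The 7×9 boundary matrix has rank 6 and Smith normal form diag(1,1,1,1,1,1).

Now H_k = ker ∂_k / im ∂_{k+1}, so:

  H_0: rank C_0 − rank ∂_1 = 7 − 6 = 1, and the invariant factors of ∂_1 are all 1, so H_0 ≅ Z.
  H_1: rank ker ∂_1 − rank ∂_2 = (9 − 6) − 0 = 3, and there is no ∂_2, so H_1 ≅ Z^3.

As a check, the Euler characteristic is 7 − 9 = -2, which agrees with 1 − 3 = -2.

H_0 ≅ Z,  H_1 ≅ Z^3.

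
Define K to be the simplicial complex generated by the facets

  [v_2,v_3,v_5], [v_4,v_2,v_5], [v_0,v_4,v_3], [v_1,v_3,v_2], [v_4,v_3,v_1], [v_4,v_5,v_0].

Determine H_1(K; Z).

Take the total order v_0 < v_1 < v_2 < v_3 < v_4 < v_5 on the vertex set. Then K (dimension 2) consists of the simplices:

  0-simplices (6): [v_0], [v_1], [v_2], [v_3], [v_4], [v_5]
  1-simplices (12): [v_0,v_3], [v_0,v_4], [v_0,v_5], [v_1,v_2], [v_1,v_3], [v_1,v_4], [v_2,v_3], [v_2,v_4], [v_2,v_5], [v_3,v_4], [v_3,v_5], [v_4,v_5]
  2-simplices (6): [v_0,v_3,v_4], [v_0,v_4,v_5], [v_1,v_2,v_3], [v_1,v_3,v_4], [v_2,v_3,v_5], [v_2,v_4,v_5]

so the chain groups are C_0 ≅ Z^6, C_1 ≅ Z^12, C_2 ≅ Z^6.

The boundary map ∂_1: C_1 → C_0 sends each edge [p,q] (with p < q) to q − p. For instance
  ∂[v_3,v_4] = [v_4] − [v_3].
The 6×12 boundary matrix has rank 5 and Smith normal form diag(1,1,1,1,1).

Boundary ∂_2: C_2 → C_1 sends each 2-simplex [p,q,r] to [q,r] − [p,r] + [p,q]. For instance
  ∂[v_1,v_2,v_3] = [v_2,v_3] − [v_1,v_3] + [v_1,v_2],
  ∂[v_0,v_4,v_5] = [v_4,v_5] − [v_0,v_5] + [v_0,v_4].
This gives a 12×6 integer matrix of rank 6; reducing to Smith normal form yields diagonal entries (1,1,1,1,1,1).

Reading off H_k = ker ∂_k / im ∂_{k+1}:

  H_1: rank ker ∂_1 − rank ∂_2 = (12 − 5) − 6 = 1, and the invariant factors of ∂_2 are all 1, so H_1 = Z.

(K is a triangulation of the cylinder S^1 x I.)

H_1 = Z.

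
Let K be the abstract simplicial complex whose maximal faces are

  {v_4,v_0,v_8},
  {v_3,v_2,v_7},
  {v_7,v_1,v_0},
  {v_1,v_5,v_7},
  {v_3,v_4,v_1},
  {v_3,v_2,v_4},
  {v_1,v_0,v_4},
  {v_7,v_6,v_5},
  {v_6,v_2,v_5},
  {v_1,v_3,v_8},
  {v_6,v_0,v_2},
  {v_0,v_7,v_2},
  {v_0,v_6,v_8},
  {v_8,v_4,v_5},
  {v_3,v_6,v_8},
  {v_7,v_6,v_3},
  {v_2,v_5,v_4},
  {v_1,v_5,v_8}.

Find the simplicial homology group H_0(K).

H_0 = Z.

Fix the vertex order v_0 < v_1 < v_2 < v_3 < v_4 < v_5 < v_6 < v_7 < v_8 and write every simplex with vertices in increasing order. Then dim K = 2 and the simplices of K are:

  0-simplices (9): [v_0], [v_1], [v_2], [v_3], [v_4], [v_5], [v_6], [v_7], [v_8]
  1-simplices (27): (27 of them)
  2-simplices (18): (18 of them)

Hence C_0 ≅ Z^9, C_1 ≅ Z^27, C_2 ≅ Z^18.

Boundary ∂_1: C_1 → C_0 sends each edge [p,q] (with p < q) to q − p. For instance
  ∂[v_0,v_2] = [v_2] − [v_0].
The 9×27 boundary matrix has rank 8 and Smith normal form diag(1,1,1,1,1,1,1,1).

The boundary map ∂_2: C_2 → C_1 sends each 2-simplex [p,q,r] to [q,r] − [p,r] + [p,q]. For instance
  ∂[v_0,v_2,v_7] = [v_2,v_7] − [v_0,v_7] + [v_0,v_2],
  ∂[v_5,v_6,v_7] = [v_6,v_7] − [v_5,v_7] + [v_5,v_6].
The 27×18 boundary matrix has rank 18 and Smith normal form diag(1,1,1,1,1,1,1,1,1,1,1,1,1,1,1,1,1,2).

Now H_k = ker ∂_k / im ∂_{k+1}, so:

  H_0: rank C_0 − rank ∂_1 = 9 − 8 = 1, and the invariant factors of ∂_1 are all 1, so H_0 ≅ Z.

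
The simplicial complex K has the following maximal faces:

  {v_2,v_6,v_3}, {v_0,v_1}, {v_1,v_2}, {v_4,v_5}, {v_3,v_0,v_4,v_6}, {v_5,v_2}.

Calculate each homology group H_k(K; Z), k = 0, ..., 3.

Fix the vertex order v_0 < v_1 < v_2 < v_3 < v_4 < v_5 < v_6 and write every simplex with vertices in increasing order. Then dim K = 3 and the simplices of K are:

  0-simplices (7): [v_0], [v_1], [v_2], [v_3], [v_4], [v_5], [v_6]
  1-simplices (12): [v_0,v_1], [v_0,v_3], [v_0,v_4], [v_0,v_6], [v_1,v_2], [v_2,v_3], [v_2,v_5], [v_2,v_6], [v_3,v_4], [v_3,v_6], [v_4,v_5], [v_4,v_6]
  2-simplices (5): [v_0,v_3,v_4], [v_0,v_3,v_6], [v_0,v_4,v_6], [v_2,v_3,v_6], [v_3,v_4,v_6]
  3-simplices (1): [v_0,v_3,v_4,v_6]

Hence C_0 ≅ Z^7, C_1 ≅ Z^12, C_2 ≅ Z^5, C_3 ≅ Z^1.

Boundary ∂_1: C_1 → C_0 is given by ∂[p,q] = [q] − [p].
The resulting 7×12 matrix has rank 6, and its Smith normal form has invariant factors (1,1,1,1,1,1).

The boundary map ∂_2: C_2 → C_1 sends each 2-simplex [p,q,r] to [q,r] − [p,r] + [p,q]. For instance
  ∂[v_0,v_3,v_6] = [v_3,v_6] − [v_0,v_6] + [v_0,v_3],
  ∂[v_0,v_3,v_4] = [v_3,v_4] − [v_0,v_4] + [v_0,v_3].
The resulting 12×5 matrix has rank 4, and its Smith normal form has invariant factors (1,1,1,1).

The boundary map ∂_3: C_3 → C_2 sends each 3-simplex σ to the alternating sum Σ_i (−1)^i (σ with its i-th vertex removed). For instance
  ∂[v_0,v_3,v_4,v_6] = [v_3,v_4,v_6] − [v_0,v_4,v_6] + [v_0,v_3,v_6] − [v_0,v_3,v_4].
As a 5×1 matrix over Z this has rank 1, with invariant factors (1).

From H_k ≅ ker(∂_k) / im(∂_{k+1}) we obtain:

  H_0: rank C_0 − rank ∂_1 = 7 − 6 = 1, and the invariant factors of ∂_1 are all 1, so H_0 ≅ Z.
  H_1: rank ker ∂_1 − rank ∂_2 = (12 − 6) − 4 = 2, and the invariant factors of ∂_2 are all 1, so H_1 ≅ Z^2.
  H_2: rank ker ∂_2 − rank ∂_3 = (5 − 4) − 1 = 0, and the invariant factors of ∂_3 are all 1, so H_2 ≅ 0.
  H_3: rank ker ∂_3 − rank ∂_4 = (1 − 1) − 0 = 0, and there is no ∂_4, so H_3 ≅ 0.

As a check, the Euler characteristic is 7 − 12 + 5 − 1 = -1, which agrees with 1 − 2 + 0 − 0 = -1.

H_0 ≅ Z,  H_1 ≅ Z^2,  H_2 = 0,  H_3 = 0.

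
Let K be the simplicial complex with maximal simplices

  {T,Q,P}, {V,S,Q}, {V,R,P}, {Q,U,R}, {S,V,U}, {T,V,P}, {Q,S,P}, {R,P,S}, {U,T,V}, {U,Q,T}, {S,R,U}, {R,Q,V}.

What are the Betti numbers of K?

Fix the vertex order P < Q < R < S < T < U < V and write every simplex with vertices in increasing order. Then dim K = 2 and the simplices of K are:

  0-simplices (7): P, Q, R, S, T, U, V
  1-simplices (18): PQ, PR, PS, PT, PV, QR, QS, QT, QU, QV, RS, RU, RV, SU, SV, TU, TV, UV
  2-simplices (12): PQS, PQT, PRS, PRV, PTV, QRU, QRV, QSV, QTU, RSU, SUV, TUV

so the chain groups are C_0 ≅ Z^7, C_1 ≅ Z^18, C_2 ≅ Z^12.

Boundary ∂_1: C_1 → C_0 maps an edge to its endpoints' difference, ∂[p,q] = q − p. For instance
  ∂PR = R − P.
This gives a 7×18 integer matrix of rank 6; reducing to Smith normal form yields diagonal entries (1,1,1,1,1,1).

∂_2: C_2 → C_1 acts by ∂[p,q,r] = [q,r] − [p,r] + [p,q]. For instance
  ∂QTU = TU − QU + QT,
  ∂TUV = UV − TV + TU.
This gives a 18×12 integer matrix of rank 12; reducing to Smith normal form yields diagonal entries (1,1,1,1,1,1,1,1,1,1,1,2).

Now H_k = ker ∂_k / im ∂_{k+1}, so:

  H_0: rank C_0 − rank ∂_1 = 7 − 6 = 1, and the invariant factors of ∂_1 are all 1, so H_0 = Z.
  H_1: rank ker ∂_1 − rank ∂_2 = (18 − 6) − 12 = 0, and ∂_2 has invariant factor 2 > 1, so H_1 = Z_2.
  H_2: rank ker ∂_2 − rank ∂_3 = (12 − 12) − 0 = 0, and there is no ∂_3, so H_2 = 0.

As a check, the Euler characteristic is 7 − 18 + 12 = 1, which agrees with 1 − 0 + 0 = 1.

Hence the Betti numbers are b_0 = 1, b_1 = 0, b_2 = 0.

b_0 = 1, b_1 = 0, b_2 = 0.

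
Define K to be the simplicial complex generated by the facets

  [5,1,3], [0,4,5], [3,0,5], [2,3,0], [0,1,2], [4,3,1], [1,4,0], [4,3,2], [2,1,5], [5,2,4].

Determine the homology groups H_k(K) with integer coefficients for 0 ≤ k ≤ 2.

H_0 ≅ Z,  H_1 ≅ Z/2Z,  H_2 = 0.

Take the total order 0 < 1 < 2 < 3 < 4 < 5 on the vertex set. Then K (dimension 2) consists of the simplices:

  0-simplices (6): [0], [1], [2], [3], [4], [5]
  1-simplices (15): [0,1], [0,2], [0,3], [0,4], [0,5], [1,2], [1,3], [1,4], [1,5], [2,3], [2,4], [2,5], [3,4], [3,5], [4,5]
  2-simplices (10): [0,1,2], [0,1,4], [0,2,3], [0,3,5], [0,4,5], [1,2,5], [1,3,4], [1,3,5], [2,3,4], [2,4,5]

Hence C_0 ≅ Z^6, C_1 ≅ Z^15, C_2 ≅ Z^10.

The boundary map ∂_1: C_1 → C_0 maps an edge to its endpoints' difference, ∂[p,q] = q − p. For instance
  ∂[4,5] = [5] − [4].
This gives a 6×15 integer matrix of rank 5; reducing to Smith normal form yields diagonal entries (1,1,1,1,1).

The boundary map ∂_2: C_2 → C_1 maps a triangle to the signed sum of its edges. For instance
  ∂[1,2,5] = [2,5] − [1,5] + [1,2],
  ∂[1,3,4] = [3,4] − [1,4] + [1,3].
The 15×10 boundary matrix has rank 10 and Smith normal form diag(1,1,1,1,1,1,1,1,1,2).

From H_k ≅ ker(∂_k) / im(∂_{k+1}) we obtain:

  H_0: rank C_0 − rank ∂_1 = 6 − 5 = 1, and the invariant factors of ∂_1 are all 1, so H_0 ≅ Z.
  H_1: rank ker ∂_1 − rank ∂_2 = (15 − 5) − 10 = 0, and ∂_2 has invariant factor 2 > 1, so H_1 ≅ Z/2Z.
  H_2: rank ker ∂_2 − rank ∂_3 = (10 − 10) − 0 = 0, and there is no ∂_3, so H_2 ≅ 0.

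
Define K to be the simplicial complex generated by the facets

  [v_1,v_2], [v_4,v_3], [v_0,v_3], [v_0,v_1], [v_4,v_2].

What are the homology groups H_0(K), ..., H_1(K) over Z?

Take the total order v_0 < v_1 < v_2 < v_3 < v_4 on the vertex set. Then K (dimension 1) consists of the simplices:

  0-simplices (5): [v_0], [v_1], [v_2], [v_3], [v_4]
  1-simplices (5): [v_0,v_1], [v_0,v_3], [v_1,v_2], [v_2,v_4], [v_3,v_4]

giving chain groups C_0 ≅ Z^5, C_1 ≅ Z^5.

The boundary map ∂_1: C_1 → C_0 sends each edge [p,q] (with p < q) to q − p. For instance
  ∂[v_2,v_4] = [v_4] − [v_2].
This gives a 5×5 integer matrix of rank 4; reducing to Smith normal form yields diagonal entries (1,1,1,1).

From H_k ≅ ker(∂_k) / im(∂_{k+1}) we obtain:

  H_0: rank C_0 − rank ∂_1 = 5 − 4 = 1, and the invariant factors of ∂_1 are all 1, so H_0 ≅ Z.
  H_1: rank ker ∂_1 − rank ∂_2 = (5 − 4) − 0 = 1, and there is no ∂_2, so H_1 ≅ Z.

As a check, the Euler characteristic is 5 − 5 = 0, which agrees with 1 − 1 = 0.

H_0 = Z,  H_1 = Z.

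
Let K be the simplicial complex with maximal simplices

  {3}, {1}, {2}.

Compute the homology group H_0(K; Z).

H_0 ≅ Z^3.

Take the total order 1 < 2 < 3 on the vertex set. Then K (dimension 0) consists of the simplices:

  0-simplices (3): [1], [2], [3]

giving chain groups C_0 ≅ Z^3.

From H_k ≅ ker(∂_k) / im(∂_{k+1}) we obtain:

  H_0: rank C_0 − rank ∂_1 = 3 − 0 = 3, and there is no ∂_1, so H_0 ≅ Z^3.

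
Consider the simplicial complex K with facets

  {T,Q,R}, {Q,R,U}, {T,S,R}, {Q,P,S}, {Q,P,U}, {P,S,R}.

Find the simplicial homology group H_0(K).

H_0 ≅ Z.

Fix the vertex order P < Q < R < S < T < U and write every simplex with vertices in increasing order. Then dim K = 2 and the simplices of K are:

  0-simplices (6): P, Q, R, S, T, U
  1-simplices (12): PQ, PR, PS, PU, QR, QS, QT, QU, RS, RT, RU, ST
  2-simplices (6): PQS, PQU, PRS, QRT, QRU, RST

giving chain groups C_0 ≅ Z^6, C_1 ≅ Z^12, C_2 ≅ Z^6.

The boundary map ∂_1: C_1 → C_0 maps an edge to its endpoints' difference, ∂[p,q] = q − p.
As a 6×12 matrix over Z this has rank 5, with invariant factors (1,1,1,1,1).

The boundary map ∂_2: C_2 → C_1 acts by ∂[p,q,r] = [q,r] − [p,r] + [p,q]. For instance
  ∂PQU = QU − PU + PQ,
  ∂PRS = RS − PS + PR.
This gives a 12×6 integer matrix of rank 6; reducing to Smith normal form yields diagonal entries (1,1,1,1,1,1).

Reading off H_k = ker ∂_k / im ∂_{k+1}:

  H_0: rank C_0 − rank ∂_1 = 6 − 5 = 1, and the invariant factors of ∂_1 are all 1, so H_0 ≅ Z.

(K is a triangulation of the cylinder S^1 x I.)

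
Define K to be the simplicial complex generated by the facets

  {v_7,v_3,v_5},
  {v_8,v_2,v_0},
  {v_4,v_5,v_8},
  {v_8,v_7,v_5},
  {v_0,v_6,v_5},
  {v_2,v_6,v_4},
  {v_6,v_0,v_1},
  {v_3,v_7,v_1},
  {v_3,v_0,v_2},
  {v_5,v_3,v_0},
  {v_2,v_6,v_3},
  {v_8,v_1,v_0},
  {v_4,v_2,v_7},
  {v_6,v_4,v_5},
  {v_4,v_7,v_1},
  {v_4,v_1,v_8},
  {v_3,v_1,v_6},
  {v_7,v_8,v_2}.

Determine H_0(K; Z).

Take the total order v_0 < v_1 < v_2 < v_3 < v_4 < v_5 < v_6 < v_7 < v_8 on the vertex set. Then K (dimension 2) consists of the simplices:

  0-simplices (9): [v_0], [v_1], [v_2], [v_3], [v_4], [v_5], [v_6], [v_7], [v_8]
  1-simplices (27): (27 of them)
  2-simplices (18): (18 of them)

so the chain groups are C_0 ≅ Z^9, C_1 ≅ Z^27, C_2 ≅ Z^18.

Boundary ∂_1: C_1 → C_0 is given by ∂[p,q] = [q] − [p].
The 9×27 boundary matrix has rank 8 and Smith normal form diag(1,1,1,1,1,1,1,1).

The boundary map ∂_2: C_2 → C_1 sends each 2-simplex [p,q,r] to [q,r] − [p,r] + [p,q]. For instance
  ∂[v_3,v_5,v_7] = [v_5,v_7] − [v_3,v_7] + [v_3,v_5],
  ∂[v_0,v_5,v_6] = [v_5,v_6] − [v_0,v_6] + [v_0,v_5].
As a 27×18 matrix over Z this has rank 18, with invariant factors (1,1,1,1,1,1,1,1,1,1,1,1,1,1,1,1,1,2).

Now H_k = ker ∂_k / im ∂_{k+1}, so:

  H_0: rank C_0 − rank ∂_1 = 9 − 8 = 1, and the invariant factors of ∂_1 are all 1, so H_0 ≅ Z.

(K is a triangulation of the Klein bottle.)

H_0 = Z.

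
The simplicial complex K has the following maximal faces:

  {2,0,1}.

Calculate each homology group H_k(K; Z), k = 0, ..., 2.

H_0 = Z,  H_1 = 0,  H_2 = 0.

Order the vertices as 0 < 1 < 2. Listing each simplex with vertices in this order, K has dimension 2 with simplices:

  0-simplices (3): [0], [1], [2]
  1-simplices (3): [0,1], [0,2], [1,2]
  2-simplices (1): [0,1,2]

Hence C_0 ≅ Z^3, C_1 ≅ Z^3, C_2 ≅ Z^1.

∂_1: C_1 → C_0 is given by ∂[p,q] = [q] − [p]. For instance
  ∂[0,2] = [2] − [0].
The resulting 3×3 matrix has rank 2, and its Smith normal form has invariant factors (1,1).

∂_2: C_2 → C_1 maps a triangle to the signed sum of its edges. For instance
  ∂[0,1,2] = [1,2] − [0,2] + [0,1].
The 3×1 boundary matrix has rank 1 and Smith normal form diag(1).

Computing H_k = (kernel of ∂_k) / (image of ∂_{k+1}):

  H_0: rank C_0 − rank ∂_1 = 3 − 2 = 1, and the invariant factors of ∂_1 are all 1, so H_0 = Z.
  H_1: rank ker ∂_1 − rank ∂_2 = (3 − 2) − 1 = 0, and the invariant factors of ∂_2 are all 1, so H_1 = 0.
  H_2: rank ker ∂_2 − rank ∂_3 = (1 − 1) − 0 = 0, and there is no ∂_3, so H_2 = 0.

As a check, the Euler characteristic is 3 − 3 + 1 = 1, which agrees with 1 − 0 + 0 = 1.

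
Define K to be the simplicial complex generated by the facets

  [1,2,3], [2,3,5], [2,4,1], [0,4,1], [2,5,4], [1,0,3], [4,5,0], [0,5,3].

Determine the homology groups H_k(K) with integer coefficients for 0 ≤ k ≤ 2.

H_0 = Z,  H_1 = 0,  H_2 = Z.

Order the vertices as 0 < 1 < 2 < 3 < 4 < 5. Listing each simplex with vertices in this order, K has dimension 2 with simplices:

  0-simplices (6): [0], [1], [2], [3], [4], [5]
  1-simplices (12): [0,1], [0,3], [0,4], [0,5], [1,2], [1,3], [1,4], [2,3], [2,4], [2,5], [3,5], [4,5]
  2-simplices (8): [0,1,3], [0,1,4], [0,3,5], [0,4,5], [1,2,3], [1,2,4], [2,3,5], [2,4,5]

Hence C_0 ≅ Z^6, C_1 ≅ Z^12, C_2 ≅ Z^8.

Boundary ∂_1: C_1 → C_0 sends each edge [p,q] (with p < q) to q − p.
As a 6×12 matrix over Z this has rank 5, with invariant factors (1,1,1,1,1).

Boundary ∂_2: C_2 → C_1 acts by ∂[p,q,r] = [q,r] − [p,r] + [p,q]. For instance
  ∂[0,1,3] = [1,3] − [0,3] + [0,1],
  ∂[1,2,3] = [2,3] − [1,3] + [1,2].
As a 12×8 matrix over Z this has rank 7, with invariant factors (1,1,1,1,1,1,1).

From H_k ≅ ker(∂_k) / im(∂_{k+1}) we obtain:

  H_0: rank C_0 − rank ∂_1 = 6 − 5 = 1, and the invariant factors of ∂_1 are all 1, so H_0 ≅ Z.
  H_1: rank ker ∂_1 − rank ∂_2 = (12 − 5) − 7 = 0, and the invariant factors of ∂_2 are all 1, so H_1 ≅ 0.
  H_2: rank ker ∂_2 − rank ∂_3 = (8 − 7) − 0 = 1, and there is no ∂_3, so H_2 ≅ Z.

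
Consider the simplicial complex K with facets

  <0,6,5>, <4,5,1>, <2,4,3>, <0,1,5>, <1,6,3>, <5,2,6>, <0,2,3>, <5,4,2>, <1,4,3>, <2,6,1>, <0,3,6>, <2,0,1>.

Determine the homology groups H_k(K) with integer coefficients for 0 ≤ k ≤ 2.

H_0 ≅ Z,  H_1 ≅ Z/2,  H_2 = 0.

Order the vertices as 0 < 1 < 2 < 3 < 4 < 5 < 6. Listing each simplex with vertices in this order, K has dimension 2 with simplices:

  0-simplices (7): [0], [1], [2], [3], [4], [5], [6]
  1-simplices (18): [0,1], [0,2], [0,3], [0,5], [0,6], [1,2], [1,3], [1,4], [1,5], [1,6], [2,3], [2,4], [2,5], [2,6], [3,4], [3,6], [4,5], [5,6]
  2-simplices (12): [0,1,2], [0,1,5], [0,2,3], [0,3,6], [0,5,6], [1,2,6], [1,3,4], [1,3,6], [1,4,5], [2,3,4], [2,4,5], [2,5,6]

giving chain groups C_0 ≅ Z^7, C_1 ≅ Z^18, C_2 ≅ Z^12.

Boundary ∂_1: C_1 → C_0 maps an edge to its endpoints' difference, ∂[p,q] = q − p.
As a 7×18 matrix over Z this has rank 6, with invariant factors (1,1,1,1,1,1).

The boundary map ∂_2: C_2 → C_1 acts by ∂[p,q,r] = [q,r] − [p,r] + [p,q]. For instance
  ∂[0,2,3] = [2,3] − [0,3] + [0,2],
  ∂[1,4,5] = [4,5] − [1,5] + [1,4].
This gives a 18×12 integer matrix of rank 12; reducing to Smith normal form yields diagonal entries (1,1,1,1,1,1,1,1,1,1,1,2).

Reading off H_k = ker ∂_k / im ∂_{k+1}:

  H_0: rank C_0 − rank ∂_1 = 7 − 6 = 1, and the invariant factors of ∂_1 are all 1, so H_0 ≅ Z.
  H_1: rank ker ∂_1 − rank ∂_2 = (18 − 6) − 12 = 0, and ∂_2 has invariant factor 2 > 1, so H_1 ≅ Z/2.
  H_2: rank ker ∂_2 − rank ∂_3 = (12 − 12) − 0 = 0, and there is no ∂_3, so H_2 ≅ 0.

(K is a triangulation of the real projective plane RP^2.)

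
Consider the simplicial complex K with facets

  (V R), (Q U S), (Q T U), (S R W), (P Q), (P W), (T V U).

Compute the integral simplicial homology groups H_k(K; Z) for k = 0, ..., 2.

H_0 ≅ Z,  H_1 ≅ Z^2,  H_2 = 0.

Order the vertices as P < Q < R < S < T < U < V < W. Listing each simplex with vertices in this order, K has dimension 2 with simplices:

  0-simplices (8): P, Q, R, S, T, U, V, W
  1-simplices (13): PQ, PW, QS, QT, QU, RS, RV, RW, SU, SW, TU, TV, UV
  2-simplices (4): QSU, QTU, RSW, TUV

Hence C_0 ≅ Z^8, C_1 ≅ Z^13, C_2 ≅ Z^4.

Boundary ∂_1: C_1 → C_0 is given by ∂[p,q] = [q] − [p].
As a 8×13 matrix over Z this has rank 7, with invariant factors (1,1,1,1,1,1,1).

∂_2: C_2 → C_1 sends each 2-simplex [p,q,r] to [q,r] − [p,r] + [p,q]. For instance
  ∂QSU = SU − QU + QS,
  ∂RSW = SW − RW + RS.
As a 13×4 matrix over Z this has rank 4, with invariant factors (1,1,1,1).

Now H_k = ker ∂_k / im ∂_{k+1}, so:

  H_0: rank C_0 − rank ∂_1 = 8 − 7 = 1, and the invariant factors of ∂_1 are all 1, so H_0 = Z.
  H_1: rank ker ∂_1 − rank ∂_2 = (13 − 7) − 4 = 2, and the invariant factors of ∂_2 are all 1, so H_1 = Z^2.
  H_2: rank ker ∂_2 − rank ∂_3 = (4 − 4) − 0 = 0, and there is no ∂_3, so H_2 = 0.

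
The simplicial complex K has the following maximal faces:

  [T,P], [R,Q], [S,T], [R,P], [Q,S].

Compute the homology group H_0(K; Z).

H_0 = Z.

Take the total order P < Q < R < S < T on the vertex set. Then K (dimension 1) consists of the simplices:

  0-simplices (5): P, Q, R, S, T
  1-simplices (5): PR, PT, QR, QS, ST

Hence C_0 ≅ Z^5, C_1 ≅ Z^5.

Boundary ∂_1: C_1 → C_0 is given by ∂[p,q] = [q] − [p]. For instance
  ∂PR = R − P.
The 5×5 boundary matrix has rank 4 and Smith normal form diag(1,1,1,1).

From H_k ≅ ker(∂_k) / im(∂_{k+1}) we obtain:

  H_0: rank C_0 − rank ∂_1 = 5 − 4 = 1, and the invariant factors of ∂_1 are all 1, so H_0 = Z.

(K is a triangulation of the circle S^1.)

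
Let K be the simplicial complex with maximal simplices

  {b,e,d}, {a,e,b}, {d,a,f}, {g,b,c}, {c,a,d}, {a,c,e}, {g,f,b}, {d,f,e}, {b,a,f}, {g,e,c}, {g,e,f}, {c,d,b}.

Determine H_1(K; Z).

Take the total order a < b < c < d < e < f < g on the vertex set. Then K (dimension 2) consists of the simplices:

  0-simplices (7): a, b, c, d, e, f, g
  1-simplices (18): ab, ac, ad, ae, af, bc, bd, be, bf, bg, cd, ce, cg, de, df, ef, eg, fg
  2-simplices (12): abe, abf, acd, ace, adf, bcd, bcg, bde, bfg, ceg, def, efg

so the chain groups are C_0 ≅ Z^7, C_1 ≅ Z^18, C_2 ≅ Z^12.

∂_1: C_1 → C_0 sends each edge [p,q] (with p < q) to q − p. For instance
  ∂ab = b − a.
This gives a 7×18 integer matrix of rank 6; reducing to Smith normal form yields diagonal entries (1,1,1,1,1,1).

Boundary ∂_2: C_2 → C_1 acts by ∂[p,q,r] = [q,r] − [p,r] + [p,q]. For instance
  ∂bcd = cd − bd + bc,
  ∂bcg = cg − bg + bc.
The 18×12 boundary matrix has rank 12 and Smith normal form diag(1,1,1,1,1,1,1,1,1,1,1,2).

Computing H_k = (kernel of ∂_k) / (image of ∂_{k+1}):

  H_1: rank ker ∂_1 − rank ∂_2 = (18 − 6) − 12 = 0, and ∂_2 has invariant factor 2 > 1, so H_1 ≅ Z/2.

(K is a triangulation of the real projective plane RP^2.)

H_1 ≅ Z/2.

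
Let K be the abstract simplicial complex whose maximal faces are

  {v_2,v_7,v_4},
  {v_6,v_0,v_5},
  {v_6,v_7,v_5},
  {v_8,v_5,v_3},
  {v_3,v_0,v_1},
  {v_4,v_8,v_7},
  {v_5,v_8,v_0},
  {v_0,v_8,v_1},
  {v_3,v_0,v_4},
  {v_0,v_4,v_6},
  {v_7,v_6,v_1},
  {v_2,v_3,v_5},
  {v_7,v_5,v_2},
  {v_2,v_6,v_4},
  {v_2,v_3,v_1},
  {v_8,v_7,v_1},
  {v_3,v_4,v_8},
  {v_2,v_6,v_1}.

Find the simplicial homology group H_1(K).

H_1 = Z ⊕ Z_2.

Order the vertices as v_0 < v_1 < v_2 < v_3 < v_4 < v_5 < v_6 < v_7 < v_8. Listing each simplex with vertices in this order, K has dimension 2 with simplices:

  0-simplices (9): [v_0], [v_1], [v_2], [v_3], [v_4], [v_5], [v_6], [v_7], [v_8]
  1-simplices (27): (27 of them)
  2-simplices (18): (18 of them)

giving chain groups C_0 ≅ Z^9, C_1 ≅ Z^27, C_2 ≅ Z^18.

Boundary ∂_1: C_1 → C_0 is given by ∂[p,q] = [q] − [p].
This gives a 9×27 integer matrix of rank 8; reducing to Smith normal form yields diagonal entries (1,1,1,1,1,1,1,1).

Boundary ∂_2: C_2 → C_1 maps a triangle to the signed sum of its edges. For instance
  ∂[v_2,v_5,v_7] = [v_5,v_7] − [v_2,v_7] + [v_2,v_5],
  ∂[v_0,v_5,v_8] = [v_5,v_8] − [v_0,v_8] + [v_0,v_5].
This gives a 27×18 integer matrix of rank 18; reducing to Smith normal form yields diagonal entries (1,1,1,1,1,1,1,1,1,1,1,1,1,1,1,1,1,2).

From H_k ≅ ker(∂_k) / im(∂_{k+1}) we obtain:

  H_1: rank ker ∂_1 − rank ∂_2 = (27 − 8) − 18 = 1, and ∂_2 has invariant factor 2 > 1, so H_1 = Z ⊕ Z_2.

(K is a triangulation of the Klein bottle.)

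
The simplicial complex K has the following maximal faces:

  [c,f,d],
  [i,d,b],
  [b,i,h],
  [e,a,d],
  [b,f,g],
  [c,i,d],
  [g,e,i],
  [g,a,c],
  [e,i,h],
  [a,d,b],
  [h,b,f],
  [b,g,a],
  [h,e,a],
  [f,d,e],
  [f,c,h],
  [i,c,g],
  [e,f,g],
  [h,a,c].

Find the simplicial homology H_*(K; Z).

Fix the vertex order a < b < c < d < e < f < g < h < i and write every simplex with vertices in increasing order. Then dim K = 2 and the simplices of K are:

  0-simplices (9): a, b, c, d, e, f, g, h, i
  1-simplices (27): ab, ac, ad, ae, ag, ah, bd, bf, bg, bh, bi, cd, cf, cg, ch, ci, de, df, di, ef, eg, eh, ei, fg, fh, gi, hi
  2-simplices (18): abd, abg, acg, ach, ade, aeh, bdi, bfg, bfh, bhi, cdf, cdi, cfh, cgi, def, efg, egi, ehi

giving chain groups C_0 ≅ Z^9, C_1 ≅ Z^27, C_2 ≅ Z^18.

∂_1: C_1 → C_0 sends each edge [p,q] (with p < q) to q − p.
The 9×27 boundary matrix has rank 8 and Smith normal form diag(1,1,1,1,1,1,1,1).

∂_2: C_2 → C_1 acts by ∂[p,q,r] = [q,r] − [p,r] + [p,q]. For instance
  ∂def = ef − df + de,
  ∂acg = cg − ag + ac.
This gives a 27×18 integer matrix of rank 17; reducing to Smith normal form yields diagonal entries (1,1,1,1,1,1,1,1,1,1,1,1,1,1,1,1,1).

From H_k ≅ ker(∂_k) / im(∂_{k+1}) we obtain:

  H_0: rank C_0 − rank ∂_1 = 9 − 8 = 1, and the invariant factors of ∂_1 are all 1, so H_0 = Z.
  H_1: rank ker ∂_1 − rank ∂_2 = (27 − 8) − 17 = 2, and the invariant factors of ∂_2 are all 1, so H_1 = Z^2.
  H_2: rank ker ∂_2 − rank ∂_3 = (18 − 17) − 0 = 1, and there is no ∂_3, so H_2 = Z.

As a check, the Euler characteristic is 9 − 27 + 18 = 0, which agrees with 1 − 2 + 1 = 0.

H_0 = Z,  H_1 = Z^2,  H_2 = Z.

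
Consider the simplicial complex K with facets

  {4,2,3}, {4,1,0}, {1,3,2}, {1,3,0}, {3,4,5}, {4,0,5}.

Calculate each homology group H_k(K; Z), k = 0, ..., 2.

We work with the vertex ordering 0 < 1 < 2 < 3 < 4 < 5. The simplices of K, each written with vertices in increasing order, are:

  0-simplices (6): [0], [1], [2], [3], [4], [5]
  1-simplices (12): [0,1], [0,3], [0,4], [0,5], [1,2], [1,3], [1,4], [2,3], [2,4], [3,4], [3,5], [4,5]
  2-simplices (6): [0,1,3], [0,1,4], [0,4,5], [1,2,3], [2,3,4], [3,4,5]

so the chain groups are C_0 ≅ Z^6, C_1 ≅ Z^12, C_2 ≅ Z^6.

Boundary ∂_1: C_1 → C_0 maps an edge to its endpoints' difference, ∂[p,q] = q − p.
The 6×12 boundary matrix has rank 5 and Smith normal form diag(1,1,1,1,1).

The boundary map ∂_2: C_2 → C_1 sends each 2-simplex [p,q,r] to [q,r] − [p,r] + [p,q]. For instance
  ∂[0,4,5] = [4,5] − [0,5] + [0,4],
  ∂[3,4,5] = [4,5] − [3,5] + [3,4].
The resulting 12×6 matrix has rank 6, and its Smith normal form has invariant factors (1,1,1,1,1,1).

Reading off H_k = ker ∂_k / im ∂_{k+1}:

  H_0: rank C_0 − rank ∂_1 = 6 − 5 = 1, and the invariant factors of ∂_1 are all 1, so H_0 ≅ Z.
  H_1: rank ker ∂_1 − rank ∂_2 = (12 − 5) − 6 = 1, and the invariant factors of ∂_2 are all 1, so H_1 ≅ Z.
  H_2: rank ker ∂_2 − rank ∂_3 = (6 − 6) − 0 = 0, and there is no ∂_3, so H_2 ≅ 0.

As a check, the Euler characteristic is 6 − 12 + 6 = 0, which agrees with 1 − 1 + 0 = 0.
(K is a triangulation of the cylinder S^1 x I.)

H_0 = Z,  H_1 = Z,  H_2 = 0.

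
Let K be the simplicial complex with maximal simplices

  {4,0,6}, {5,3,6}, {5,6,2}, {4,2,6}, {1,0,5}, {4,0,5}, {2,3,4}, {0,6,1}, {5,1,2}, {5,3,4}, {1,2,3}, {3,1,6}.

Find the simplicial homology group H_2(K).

H_2 ≅ 0.

Take the total order 0 < 1 < 2 < 3 < 4 < 5 < 6 on the vertex set. Then K (dimension 2) consists of the simplices:

  0-simplices (7): [0], [1], [2], [3], [4], [5], [6]
  1-simplices (18): [0,1], [0,4], [0,5], [0,6], [1,2], [1,3], [1,5], [1,6], [2,3], [2,4], [2,5], [2,6], [3,4], [3,5], [3,6], [4,5], [4,6], [5,6]
  2-simplices (12): [0,1,5], [0,1,6], [0,4,5], [0,4,6], [1,2,3], [1,2,5], [1,3,6], [2,3,4], [2,4,6], [2,5,6], [3,4,5], [3,5,6]

so the chain groups are C_0 ≅ Z^7, C_1 ≅ Z^18, C_2 ≅ Z^12.

Boundary ∂_1: C_1 → C_0 is given by ∂[p,q] = [q] − [p]. For instance
  ∂[1,6] = [6] − [1].
As a 7×18 matrix over Z this has rank 6, with invariant factors (1,1,1,1,1,1).

The boundary map ∂_2: C_2 → C_1 acts by ∂[p,q,r] = [q,r] − [p,r] + [p,q]. For instance
  ∂[0,4,6] = [4,6] − [0,6] + [0,4],
  ∂[0,1,5] = [1,5] − [0,5] + [0,1].
The 18×12 boundary matrix has rank 12 and Smith normal form diag(1,1,1,1,1,1,1,1,1,1,1,2).

Computing H_k = (kernel of ∂_k) / (image of ∂_{k+1}):

  H_2: rank ker ∂_2 − rank ∂_3 = (12 − 12) − 0 = 0, and there is no ∂_3, so H_2 = 0.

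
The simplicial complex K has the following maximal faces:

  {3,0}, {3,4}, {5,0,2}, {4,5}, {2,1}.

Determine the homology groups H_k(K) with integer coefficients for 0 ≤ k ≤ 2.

H_0 ≅ Z,  H_1 ≅ Z,  H_2 = 0.

Order the vertices as 0 < 1 < 2 < 3 < 4 < 5. Listing each simplex with vertices in this order, K has dimension 2 with simplices:

  0-simplices (6): [0], [1], [2], [3], [4], [5]
  1-simplices (7): [0,2], [0,3], [0,5], [1,2], [2,5], [3,4], [4,5]
  2-simplices (1): [0,2,5]

so the chain groups are C_0 ≅ Z^6, C_1 ≅ Z^7, C_2 ≅ Z^1.

Boundary ∂_1: C_1 → C_0 maps an edge to its endpoints' difference, ∂[p,q] = q − p. For instance
  ∂[2,5] = [5] − [2].
This gives a 6×7 integer matrix of rank 5; reducing to Smith normal form yields diagonal entries (1,1,1,1,1).

The boundary map ∂_2: C_2 → C_1 sends each 2-simplex [p,q,r] to [q,r] − [p,r] + [p,q]. For instance
  ∂[0,2,5] = [2,5] − [0,5] + [0,2].
The 7×1 boundary matrix has rank 1 and Smith normal form diag(1).

From H_k ≅ ker(∂_k) / im(∂_{k+1}) we obtain:

  H_0: rank C_0 − rank ∂_1 = 6 − 5 = 1, and the invariant factors of ∂_1 are all 1, so H_0 = Z.
  H_1: rank ker ∂_1 − rank ∂_2 = (7 − 5) − 1 = 1, and the invariant factors of ∂_2 are all 1, so H_1 = Z.
  H_2: rank ker ∂_2 − rank ∂_3 = (1 − 1) − 0 = 0, and there is no ∂_3, so H_2 = 0.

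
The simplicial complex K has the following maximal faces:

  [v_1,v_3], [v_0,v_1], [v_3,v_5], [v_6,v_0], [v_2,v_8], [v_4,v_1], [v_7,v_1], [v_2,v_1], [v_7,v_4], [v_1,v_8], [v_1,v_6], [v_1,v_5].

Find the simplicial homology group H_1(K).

K has 9 vertices, 12 edges.
rank ∂_1 = 8, rank ∂_2 = 0 ⇒ b_1 = 12 − 8 − 0 = 4. So H_1 ≅ Z^4.

H_1 = Z^4.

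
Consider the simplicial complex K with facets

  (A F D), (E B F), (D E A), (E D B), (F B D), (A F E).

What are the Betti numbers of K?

b_0 = 1, b_1 = 0, b_2 = 1.

K has 5 vertices, 9 edges, 6 triangles.
rank ∂_0 = 0, rank ∂_1 = 4 ⇒ b_0 = 5 − 0 − 4 = 1; all invariant factors of ∂_1 are 1 so no torsion. So H_0 ≅ Z.
rank ∂_1 = 4, rank ∂_2 = 5 ⇒ b_1 = 9 − 4 − 5 = 0; all invariant factors of ∂_2 are 1 so no torsion. So H_1 ≅ 0.
rank ∂_2 = 5, rank ∂_3 = 0 ⇒ b_2 = 6 − 5 − 0 = 1. So H_2 ≅ Z.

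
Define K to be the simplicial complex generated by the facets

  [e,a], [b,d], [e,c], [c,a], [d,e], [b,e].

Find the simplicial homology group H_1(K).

H_1 = Z^2.

Take the total order a < b < c < d < e on the vertex set. Then K (dimension 1) consists of the simplices:

  0-simplices (5): a, b, c, d, e
  1-simplices (6): ac, ae, bd, be, ce, de

Hence C_0 ≅ Z^5, C_1 ≅ Z^6.

Boundary ∂_1: C_1 → C_0 sends each edge [p,q] (with p < q) to q − p. For instance
  ∂ae = e − a.
This gives a 5×6 integer matrix of rank 4; reducing to Smith normal form yields diagonal entries (1,1,1,1).

Computing H_k = (kernel of ∂_k) / (image of ∂_{k+1}):

  H_1: rank ker ∂_1 − rank ∂_2 = (6 − 4) − 0 = 2, and there is no ∂_2, so H_1 = Z^2.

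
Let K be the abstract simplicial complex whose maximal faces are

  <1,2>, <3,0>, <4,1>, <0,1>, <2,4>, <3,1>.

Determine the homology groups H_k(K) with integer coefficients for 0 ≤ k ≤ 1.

Order the vertices as 0 < 1 < 2 < 3 < 4. Listing each simplex with vertices in this order, K has dimension 1 with simplices:

  0-simplices (5): [0], [1], [2], [3], [4]
  1-simplices (6): [0,1], [0,3], [1,2], [1,3], [1,4], [2,4]

giving chain groups C_0 ≅ Z^5, C_1 ≅ Z^6.

∂_1: C_1 → C_0 maps an edge to its endpoints' difference, ∂[p,q] = q − p.
As a 5×6 matrix over Z this has rank 4, with invariant factors (1,1,1,1).

Reading off H_k = ker ∂_k / im ∂_{k+1}:

  H_0: rank C_0 − rank ∂_1 = 5 − 4 = 1, and the invariant factors of ∂_1 are all 1, so H_0 ≅ Z.
  H_1: rank ker ∂_1 − rank ∂_2 = (6 − 4) − 0 = 2, and there is no ∂_2, so H_1 ≅ Z^2.

H_0 ≅ Z,  H_1 ≅ Z^2.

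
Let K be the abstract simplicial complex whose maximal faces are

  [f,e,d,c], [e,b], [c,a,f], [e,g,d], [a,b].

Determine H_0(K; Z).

Fix the vertex order a < b < c < d < e < f < g and write every simplex with vertices in increasing order. Then dim K = 3 and the simplices of K are:

  0-simplices (7): a, b, c, d, e, f, g
  1-simplices (12): ab, ac, af, be, cd, ce, cf, de, df, dg, ef, eg
  2-simplices (6): acf, cde, cdf, cef, def, deg
  3-simplices (1): cdef

giving chain groups C_0 ≅ Z^7, C_1 ≅ Z^12, C_2 ≅ Z^6, C_3 ≅ Z^1.

Boundary ∂_1: C_1 → C_0 is given by ∂[p,q] = [q] − [p].
This gives a 7×12 integer matrix of rank 6; reducing to Smith normal form yields diagonal entries (1,1,1,1,1,1).

Boundary ∂_2: C_2 → C_1 maps a triangle to the signed sum of its edges. For instance
  ∂cef = ef − cf + ce,
  ∂def = ef − df + de.
As a 12×6 matrix over Z this has rank 5, with invariant factors (1,1,1,1,1).

Boundary ∂_3: C_3 → C_2 sends each 3-simplex σ to the alternating sum Σ_i (−1)^i (σ with its i-th vertex removed). For instance
  ∂cdef = def − cef + cdf − cde.
As a 6×1 matrix over Z this has rank 1, with invariant factors (1).

Computing H_k = (kernel of ∂_k) / (image of ∂_{k+1}):

  H_0: rank C_0 − rank ∂_1 = 7 − 6 = 1, and the invariant factors of ∂_1 are all 1, so H_0 ≅ Z.

H_0 ≅ Z.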